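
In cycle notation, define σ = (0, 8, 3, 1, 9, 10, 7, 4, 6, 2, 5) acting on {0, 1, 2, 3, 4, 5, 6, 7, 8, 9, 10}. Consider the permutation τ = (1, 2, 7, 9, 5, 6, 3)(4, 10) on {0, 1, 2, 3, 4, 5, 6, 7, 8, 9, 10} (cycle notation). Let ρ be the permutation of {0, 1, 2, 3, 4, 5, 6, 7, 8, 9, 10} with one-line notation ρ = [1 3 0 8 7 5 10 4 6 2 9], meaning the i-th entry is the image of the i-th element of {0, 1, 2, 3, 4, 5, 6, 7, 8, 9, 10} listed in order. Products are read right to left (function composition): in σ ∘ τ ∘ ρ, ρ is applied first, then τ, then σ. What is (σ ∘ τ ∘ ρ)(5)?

2

Apply the permutations in order: ρ(5) = 5, then τ(5) = 6, then σ(6) = 2. So (σ ∘ τ ∘ ρ)(5) = 2.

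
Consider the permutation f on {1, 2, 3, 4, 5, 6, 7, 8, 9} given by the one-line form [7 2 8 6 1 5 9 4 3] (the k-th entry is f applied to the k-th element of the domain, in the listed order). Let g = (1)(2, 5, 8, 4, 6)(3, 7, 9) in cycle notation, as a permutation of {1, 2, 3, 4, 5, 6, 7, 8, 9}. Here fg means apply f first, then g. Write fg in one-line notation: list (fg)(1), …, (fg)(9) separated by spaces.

9 5 4 2 1 8 3 6 7

(fg)(x) = g(f(x)). Computing each image: g(f(1)) = g(7) = 9, g(f(2)) = g(2) = 5, g(f(3)) = g(8) = 4, g(f(4)) = g(6) = 2, g(f(5)) = g(1) = 1, g(f(6)) = g(5) = 8, g(f(7)) = g(9) = 3, g(f(8)) = g(4) = 6, g(f(9)) = g(3) = 7.
Hence fg = [9 5 4 2 1 8 3 6 7].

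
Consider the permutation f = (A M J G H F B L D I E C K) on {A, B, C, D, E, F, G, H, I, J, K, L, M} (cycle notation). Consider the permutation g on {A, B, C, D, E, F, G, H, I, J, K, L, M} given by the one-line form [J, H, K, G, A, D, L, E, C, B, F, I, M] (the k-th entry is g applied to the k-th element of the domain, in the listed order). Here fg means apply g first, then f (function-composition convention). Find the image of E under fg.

M

(fg)(E) = f(g(E)). g(E) = A, then f(A) = M. So (fg)(E) = M.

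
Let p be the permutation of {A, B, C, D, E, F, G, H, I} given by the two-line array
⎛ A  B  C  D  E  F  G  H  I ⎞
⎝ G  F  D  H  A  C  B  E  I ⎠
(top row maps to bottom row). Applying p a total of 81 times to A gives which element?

G

Tracing A → G → … returns to A after 8 steps, so A lies in an 8-cycle (A G B F C D H E).
Since the cycle has length 8, p^81 acts on it the same as p^1 (81 mod 8 = 1).
Stepping 1 place around the cycle: A → G.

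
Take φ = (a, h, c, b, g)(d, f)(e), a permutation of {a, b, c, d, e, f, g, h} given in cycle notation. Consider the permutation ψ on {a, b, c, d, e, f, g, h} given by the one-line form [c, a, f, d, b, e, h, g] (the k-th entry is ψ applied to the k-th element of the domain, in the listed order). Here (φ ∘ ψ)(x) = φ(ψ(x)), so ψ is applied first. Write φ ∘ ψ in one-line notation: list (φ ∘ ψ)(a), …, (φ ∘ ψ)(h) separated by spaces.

(φ ∘ ψ)(x) = φ(ψ(x)). Computing each image: φ(ψ(a)) = φ(c) = b, φ(ψ(b)) = φ(a) = h, φ(ψ(c)) = φ(f) = d, φ(ψ(d)) = φ(d) = f, φ(ψ(e)) = φ(b) = g, φ(ψ(f)) = φ(e) = e, φ(ψ(g)) = φ(h) = c, φ(ψ(h)) = φ(g) = a.
Hence φ ∘ ψ = [b h d f g e c a].

b h d f g e c a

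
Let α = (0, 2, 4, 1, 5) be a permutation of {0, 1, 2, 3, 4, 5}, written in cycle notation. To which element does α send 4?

4 appears in (0, 2, 4, 1, 5); the next entry (wrapping around) is 1.

1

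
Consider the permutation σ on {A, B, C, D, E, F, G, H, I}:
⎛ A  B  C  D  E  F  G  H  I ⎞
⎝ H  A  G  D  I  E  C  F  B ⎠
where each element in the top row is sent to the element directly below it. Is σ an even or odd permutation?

even

In disjoint-cycle form the cycle lengths are 6, 2, 1.
A cycle of length ℓ contributes ℓ−1 transpositions, so σ is a product of 5 + 1 = 6 transpositions — even.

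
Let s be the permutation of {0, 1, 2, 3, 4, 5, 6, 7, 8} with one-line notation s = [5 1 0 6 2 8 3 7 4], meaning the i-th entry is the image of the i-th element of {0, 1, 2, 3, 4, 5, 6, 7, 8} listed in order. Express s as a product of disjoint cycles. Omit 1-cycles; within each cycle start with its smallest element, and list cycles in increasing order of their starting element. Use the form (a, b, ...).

(0, 5, 8, 4, 2)(3, 6)

From 0: 0 → 5 → 8 → 4 → 2 → 0, closing the cycle (0, 5, 8, 4, 2).
Repeating from the next unused element and collecting all non-trivial cycles gives (0, 5, 8, 4, 2)(3, 6).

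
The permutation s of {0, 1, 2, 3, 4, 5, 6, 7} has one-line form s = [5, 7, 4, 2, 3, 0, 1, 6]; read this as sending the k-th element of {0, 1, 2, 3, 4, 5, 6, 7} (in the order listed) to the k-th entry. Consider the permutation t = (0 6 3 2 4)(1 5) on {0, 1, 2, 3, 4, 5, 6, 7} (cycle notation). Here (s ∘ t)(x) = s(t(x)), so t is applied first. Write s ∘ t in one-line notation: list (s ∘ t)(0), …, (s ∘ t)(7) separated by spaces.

1 0 3 4 5 7 2 6

Chase each element through t then s: 0 → 6 → 1; 1 → 5 → 0; 2 → 4 → 3; 3 → 2 → 4; 4 → 0 → 5; 5 → 1 → 7; 6 → 3 → 2; 7 → 7 → 6.
Collecting the images, s ∘ t = [1 0 3 4 5 7 2 6].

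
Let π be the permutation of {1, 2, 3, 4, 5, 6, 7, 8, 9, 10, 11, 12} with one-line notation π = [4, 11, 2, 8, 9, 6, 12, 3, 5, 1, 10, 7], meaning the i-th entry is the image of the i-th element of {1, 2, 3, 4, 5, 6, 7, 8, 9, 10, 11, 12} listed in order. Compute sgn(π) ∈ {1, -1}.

1

In disjoint-cycle form the cycle lengths are 7, 2, 2, 1.
A cycle of length ℓ contributes ℓ−1 transpositions, so π is a product of 6 + 1 + 1 = 8 transpositions — even.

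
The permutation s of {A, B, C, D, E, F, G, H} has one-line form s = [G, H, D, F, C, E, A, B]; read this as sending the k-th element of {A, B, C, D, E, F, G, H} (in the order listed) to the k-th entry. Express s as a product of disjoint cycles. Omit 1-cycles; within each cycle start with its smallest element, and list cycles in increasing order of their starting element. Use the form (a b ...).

From A: A → G → A, closing the cycle (A G).
Continuing from each remaining unvisited element yields (A G)(B H)(C D F E).

(A G)(B H)(C D F E)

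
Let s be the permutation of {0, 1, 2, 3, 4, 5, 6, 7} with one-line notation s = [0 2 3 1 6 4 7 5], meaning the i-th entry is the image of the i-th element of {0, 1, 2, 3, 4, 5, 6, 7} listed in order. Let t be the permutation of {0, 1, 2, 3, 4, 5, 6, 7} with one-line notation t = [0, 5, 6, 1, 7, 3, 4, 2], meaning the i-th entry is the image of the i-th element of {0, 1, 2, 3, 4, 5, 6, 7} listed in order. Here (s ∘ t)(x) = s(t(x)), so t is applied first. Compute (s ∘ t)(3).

First apply t: t(3) = 1, then s(1) = 2. Thus (s ∘ t)(3) = 2.

2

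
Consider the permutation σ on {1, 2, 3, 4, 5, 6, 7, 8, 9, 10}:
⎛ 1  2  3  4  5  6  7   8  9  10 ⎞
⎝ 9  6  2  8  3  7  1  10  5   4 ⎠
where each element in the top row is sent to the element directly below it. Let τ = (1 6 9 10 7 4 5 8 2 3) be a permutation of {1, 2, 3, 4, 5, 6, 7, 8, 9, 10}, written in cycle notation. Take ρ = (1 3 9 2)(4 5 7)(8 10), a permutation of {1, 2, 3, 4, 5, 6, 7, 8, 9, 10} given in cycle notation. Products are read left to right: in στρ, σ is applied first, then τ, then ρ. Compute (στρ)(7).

6

Chase 7: σ(7) = 1; τ(1) = 6; ρ(6) = 6. Hence (στρ)(7) = 6.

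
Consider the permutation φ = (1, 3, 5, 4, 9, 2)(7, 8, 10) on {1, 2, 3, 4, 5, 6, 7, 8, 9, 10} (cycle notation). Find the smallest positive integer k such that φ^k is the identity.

6

The disjoint cycles have lengths 6, 3, 1.
The order is lcm(6, 3) = 6.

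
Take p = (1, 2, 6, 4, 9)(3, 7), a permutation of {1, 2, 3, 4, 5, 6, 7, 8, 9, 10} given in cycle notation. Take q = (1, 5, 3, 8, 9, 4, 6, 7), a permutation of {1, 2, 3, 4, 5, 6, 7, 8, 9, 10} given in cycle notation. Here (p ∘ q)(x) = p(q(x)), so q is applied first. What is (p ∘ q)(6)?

First apply q: q(6) = 7, then p(7) = 3. Thus (p ∘ q)(6) = 3.

3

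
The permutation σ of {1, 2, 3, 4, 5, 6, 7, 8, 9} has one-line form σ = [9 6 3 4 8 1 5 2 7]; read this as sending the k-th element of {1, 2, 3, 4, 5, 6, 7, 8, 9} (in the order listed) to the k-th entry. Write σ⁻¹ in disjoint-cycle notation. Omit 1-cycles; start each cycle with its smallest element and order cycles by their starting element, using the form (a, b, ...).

(1, 6, 2, 8, 5, 7, 9)

First write σ in disjoint cycles: (1, 9, 7, 5, 8, 2, 6).
Reversing each cycle (and rotating so the smallest element leads) gives σ⁻¹ = (1, 6, 2, 8, 5, 7, 9).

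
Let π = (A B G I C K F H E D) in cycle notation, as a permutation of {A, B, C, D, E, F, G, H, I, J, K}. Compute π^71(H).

H lies in the 10-cycle (A B G I C K F H E D).
Powers repeat with period 10 on this cycle, and 71 mod 10 = 1, so π^71(H) = π^1(H).
Stepping 1 place around the cycle: H → E.

E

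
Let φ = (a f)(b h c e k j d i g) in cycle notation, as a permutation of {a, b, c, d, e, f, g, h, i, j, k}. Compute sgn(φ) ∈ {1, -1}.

The cycle lengths are 9, 2.
A cycle is odd iff its length is even; φ has 1 even-length cycle, so sgn(φ) = (−1)^1 and φ is odd.

-1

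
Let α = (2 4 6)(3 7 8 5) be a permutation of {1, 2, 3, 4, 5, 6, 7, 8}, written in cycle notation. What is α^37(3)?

3 lies in the 4-cycle (3 7 8 5).
Since the cycle has length 4, α^37 acts on it the same as α^1 (37 mod 4 = 1).
Advancing 1 step from 3: 3 → 7.

7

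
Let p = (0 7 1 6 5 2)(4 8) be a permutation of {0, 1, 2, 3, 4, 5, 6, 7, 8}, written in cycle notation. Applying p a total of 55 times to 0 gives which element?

0 lies in the 6-cycle (0 7 1 6 5 2).
On a 6-cycle, p^6 is the identity, so p^55 = p^1 there (55 ≡ 1 mod 6).
Stepping 1 place around the cycle: 0 → 7.

7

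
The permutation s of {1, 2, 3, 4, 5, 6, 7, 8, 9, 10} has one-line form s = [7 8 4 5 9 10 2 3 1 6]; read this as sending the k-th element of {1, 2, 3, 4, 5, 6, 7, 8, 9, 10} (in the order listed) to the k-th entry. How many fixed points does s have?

No element satisfies s(x) = x, so there are 0 fixed points.

0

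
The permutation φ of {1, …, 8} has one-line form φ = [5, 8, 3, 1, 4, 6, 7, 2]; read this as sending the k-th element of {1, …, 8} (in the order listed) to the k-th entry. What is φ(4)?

1

4 is element number 4 of the domain, and entry number 4 of the one-line form is 1, so φ(4) = 1.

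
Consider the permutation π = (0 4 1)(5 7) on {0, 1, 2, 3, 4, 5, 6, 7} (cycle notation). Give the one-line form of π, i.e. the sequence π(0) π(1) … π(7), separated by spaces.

4 0 2 3 1 7 6 5

Each element maps to the next entry in its cycle (wrapping to the front): 0→4, 1→0, 2→2, 3→3, 4→1, 5→7, 6→6, 7→5.
So the one-line form is 4 0 2 3 1 7 6 5.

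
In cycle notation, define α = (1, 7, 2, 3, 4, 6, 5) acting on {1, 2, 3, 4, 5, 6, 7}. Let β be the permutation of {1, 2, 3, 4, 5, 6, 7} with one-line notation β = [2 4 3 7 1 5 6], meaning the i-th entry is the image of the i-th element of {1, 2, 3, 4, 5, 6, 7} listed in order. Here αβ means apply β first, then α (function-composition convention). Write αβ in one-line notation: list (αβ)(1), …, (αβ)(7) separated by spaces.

(αβ)(x) = α(β(x)). Computing each image: α(β(1)) = α(2) = 3, α(β(2)) = α(4) = 6, α(β(3)) = α(3) = 4, α(β(4)) = α(7) = 2, α(β(5)) = α(1) = 7, α(β(6)) = α(5) = 1, α(β(7)) = α(6) = 5.
Hence αβ = [3 6 4 2 7 1 5].

3 6 4 2 7 1 5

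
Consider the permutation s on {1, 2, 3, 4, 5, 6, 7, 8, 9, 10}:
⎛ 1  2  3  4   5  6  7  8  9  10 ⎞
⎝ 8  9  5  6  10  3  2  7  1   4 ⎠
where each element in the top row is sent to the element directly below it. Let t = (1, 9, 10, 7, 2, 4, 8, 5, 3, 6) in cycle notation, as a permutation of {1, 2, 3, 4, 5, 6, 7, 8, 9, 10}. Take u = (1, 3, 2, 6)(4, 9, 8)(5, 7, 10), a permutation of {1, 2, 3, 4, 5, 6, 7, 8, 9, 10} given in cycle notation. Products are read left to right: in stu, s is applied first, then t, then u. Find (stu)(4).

Apply the permutations in order: s(4) = 6, then t(6) = 1, then u(1) = 3. So (stu)(4) = 3.

3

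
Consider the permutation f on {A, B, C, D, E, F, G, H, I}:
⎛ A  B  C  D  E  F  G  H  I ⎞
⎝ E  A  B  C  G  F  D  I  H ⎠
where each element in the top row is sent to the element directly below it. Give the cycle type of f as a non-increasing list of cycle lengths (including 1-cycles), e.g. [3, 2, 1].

The disjoint cycles are (A, E, G, D, C, B)(F)(H, I), with lengths 6, 2, 1 in non-increasing order.

[6, 2, 1]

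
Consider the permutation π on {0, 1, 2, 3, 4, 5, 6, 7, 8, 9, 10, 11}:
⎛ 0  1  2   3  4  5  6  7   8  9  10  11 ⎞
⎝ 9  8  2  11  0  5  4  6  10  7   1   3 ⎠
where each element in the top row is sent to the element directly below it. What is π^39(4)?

6

Tracing 4 → 0 → … returns to 4 after 5 steps, so 4 lies in a 5-cycle (0, 9, 7, 6, 4).
Powers repeat with period 5 on this cycle, and 39 mod 5 = 4, so π^39(4) = π^4(4).
Advancing 4 steps from 4: 4 → 0 → 9 → 7 → 6.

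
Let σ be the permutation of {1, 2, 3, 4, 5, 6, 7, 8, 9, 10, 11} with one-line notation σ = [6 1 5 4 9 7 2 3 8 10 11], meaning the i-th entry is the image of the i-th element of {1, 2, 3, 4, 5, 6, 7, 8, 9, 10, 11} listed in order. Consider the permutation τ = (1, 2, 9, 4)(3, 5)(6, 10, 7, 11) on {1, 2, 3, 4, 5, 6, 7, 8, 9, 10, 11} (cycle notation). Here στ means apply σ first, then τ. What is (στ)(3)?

(στ)(3) = τ(σ(3)). σ(3) = 5, then τ(5) = 3. So (στ)(3) = 3.

3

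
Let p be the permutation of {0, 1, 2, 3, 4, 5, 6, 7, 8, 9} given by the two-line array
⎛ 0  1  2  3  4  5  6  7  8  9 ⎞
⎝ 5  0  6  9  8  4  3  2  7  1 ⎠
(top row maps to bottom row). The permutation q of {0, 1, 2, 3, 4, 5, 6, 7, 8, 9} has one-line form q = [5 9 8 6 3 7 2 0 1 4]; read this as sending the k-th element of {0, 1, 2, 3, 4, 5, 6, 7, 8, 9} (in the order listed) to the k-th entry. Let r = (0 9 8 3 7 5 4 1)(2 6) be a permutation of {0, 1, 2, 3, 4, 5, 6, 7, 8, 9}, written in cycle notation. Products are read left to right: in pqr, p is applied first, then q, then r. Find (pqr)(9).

(pqr)(9) = r(q(p(9))). p(9) = 1, then q(1) = 9, then r(9) = 8, so the result is 8.

8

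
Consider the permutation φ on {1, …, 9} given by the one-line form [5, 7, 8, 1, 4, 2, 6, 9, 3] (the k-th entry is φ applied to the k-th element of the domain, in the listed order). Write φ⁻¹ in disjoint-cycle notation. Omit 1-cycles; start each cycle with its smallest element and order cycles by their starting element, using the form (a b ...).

The cycle decomposition of φ is (1 5 4)(2 7 6)(3 8 9).
Reversing each cycle (and rotating so the smallest element leads) gives φ⁻¹ = (1 4 5)(2 6 7)(3 9 8).

(1 4 5)(2 6 7)(3 9 8)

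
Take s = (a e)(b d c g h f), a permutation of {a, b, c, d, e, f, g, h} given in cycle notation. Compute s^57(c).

f

c lies in the 6-cycle (b d c g h f).
Powers repeat with period 6 on this cycle, and 57 mod 6 = 3, so s^57(c) = s^3(c).
Stepping 3 places around the cycle: c → g → h → f.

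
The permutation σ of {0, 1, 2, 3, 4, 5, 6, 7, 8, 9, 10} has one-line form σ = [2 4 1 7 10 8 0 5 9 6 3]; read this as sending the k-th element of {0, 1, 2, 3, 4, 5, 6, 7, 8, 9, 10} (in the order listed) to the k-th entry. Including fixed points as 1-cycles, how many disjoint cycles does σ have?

The cycle decomposition is (0, 2, 1, 4, 10, 3, 7, 5, 8, 9, 6), which has 1 cycle (counting 1-cycles).

1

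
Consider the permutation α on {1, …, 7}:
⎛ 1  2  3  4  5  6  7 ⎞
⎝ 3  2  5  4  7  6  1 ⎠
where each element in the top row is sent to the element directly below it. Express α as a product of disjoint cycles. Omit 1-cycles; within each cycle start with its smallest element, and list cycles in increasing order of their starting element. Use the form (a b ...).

Start at 1 and follow images: 1 → 3 → 5 → 7 → 1, giving the cycle (1 3 5 7).
Continuing from each remaining unvisited element yields (1 3 5 7).

(1 3 5 7)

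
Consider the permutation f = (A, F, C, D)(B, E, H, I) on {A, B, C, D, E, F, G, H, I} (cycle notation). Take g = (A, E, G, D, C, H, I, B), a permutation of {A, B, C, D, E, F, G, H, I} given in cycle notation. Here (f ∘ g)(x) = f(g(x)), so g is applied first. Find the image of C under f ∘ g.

g(C) = H, then f(H) = I; composing gives (f ∘ g)(C) = I.

I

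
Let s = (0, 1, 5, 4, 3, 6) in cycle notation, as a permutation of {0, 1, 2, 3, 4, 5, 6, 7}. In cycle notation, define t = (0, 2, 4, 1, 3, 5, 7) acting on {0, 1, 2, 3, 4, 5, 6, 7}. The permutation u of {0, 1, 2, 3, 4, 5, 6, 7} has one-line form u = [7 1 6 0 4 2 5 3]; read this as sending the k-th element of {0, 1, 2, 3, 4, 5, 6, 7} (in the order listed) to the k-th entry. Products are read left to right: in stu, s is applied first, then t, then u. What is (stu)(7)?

7

Apply the permutations in order: s(7) = 7, then t(7) = 0, then u(0) = 7. So (stu)(7) = 7.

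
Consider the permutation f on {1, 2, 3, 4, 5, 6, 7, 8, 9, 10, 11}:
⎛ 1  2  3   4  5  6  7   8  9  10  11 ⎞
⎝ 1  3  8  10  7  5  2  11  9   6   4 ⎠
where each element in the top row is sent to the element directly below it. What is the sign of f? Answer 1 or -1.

In disjoint-cycle form the cycle lengths are 9, 1, 1.
A cycle of length ℓ contributes ℓ−1 transpositions, so f is a product of 8 transpositions — even.

1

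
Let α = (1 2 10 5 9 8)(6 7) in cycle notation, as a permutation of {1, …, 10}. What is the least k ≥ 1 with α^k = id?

6

The disjoint cycles have lengths 6, 2, 1, 1.
The order of α is the least common multiple of its cycle lengths: lcm(6, 2) = 6.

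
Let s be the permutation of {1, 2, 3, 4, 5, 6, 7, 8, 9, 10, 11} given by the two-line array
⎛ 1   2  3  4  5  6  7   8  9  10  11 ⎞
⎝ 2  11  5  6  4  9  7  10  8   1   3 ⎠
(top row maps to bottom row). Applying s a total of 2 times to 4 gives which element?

Tracing 4 → 6 → … returns to 4 after 10 steps, so 4 lies in a 10-cycle (1 2 11 3 5 4 6 9 8 10).
Stepping 2 places around the cycle: 4 → 6 → 9.

9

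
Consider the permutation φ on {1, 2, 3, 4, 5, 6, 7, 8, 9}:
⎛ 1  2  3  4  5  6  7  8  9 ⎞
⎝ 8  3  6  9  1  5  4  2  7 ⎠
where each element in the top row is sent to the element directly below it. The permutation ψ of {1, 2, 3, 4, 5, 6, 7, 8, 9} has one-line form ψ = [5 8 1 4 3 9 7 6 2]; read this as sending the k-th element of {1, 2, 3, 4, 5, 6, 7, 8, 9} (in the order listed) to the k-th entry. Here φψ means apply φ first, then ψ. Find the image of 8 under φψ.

8

(φψ)(8) = ψ(φ(8)). φ(8) = 2, then ψ(2) = 8. So (φψ)(8) = 8.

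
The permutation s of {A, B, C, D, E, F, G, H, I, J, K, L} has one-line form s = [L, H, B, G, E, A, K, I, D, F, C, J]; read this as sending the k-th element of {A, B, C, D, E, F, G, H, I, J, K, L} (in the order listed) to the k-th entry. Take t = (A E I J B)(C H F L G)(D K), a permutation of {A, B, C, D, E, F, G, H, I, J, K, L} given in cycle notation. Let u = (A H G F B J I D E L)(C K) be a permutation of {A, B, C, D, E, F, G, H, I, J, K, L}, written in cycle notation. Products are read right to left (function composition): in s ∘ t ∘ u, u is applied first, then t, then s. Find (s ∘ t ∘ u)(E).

(s ∘ t ∘ u)(E) = s(t(u(E))). u(E) = L, then t(L) = G, then s(G) = K, so the result is K.

K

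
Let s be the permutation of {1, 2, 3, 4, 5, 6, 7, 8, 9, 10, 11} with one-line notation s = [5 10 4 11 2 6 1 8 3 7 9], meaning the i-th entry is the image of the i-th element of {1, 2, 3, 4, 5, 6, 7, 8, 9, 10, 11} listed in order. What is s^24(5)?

1

Tracing 5 → 2 → … returns to 5 after 5 steps, so 5 lies in a 5-cycle (1, 5, 2, 10, 7).
Powers repeat with period 5 on this cycle, and 24 mod 5 = 4, so s^24(5) = s^4(5).
Advancing 4 steps from 5: 5 → 2 → 10 → 7 → 1.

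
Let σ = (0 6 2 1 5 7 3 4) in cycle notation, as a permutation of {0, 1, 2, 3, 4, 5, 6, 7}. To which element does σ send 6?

2

In the cycle (0 6 2 1 5 7 3 4), 6 is followed by 2, so σ(6) = 2.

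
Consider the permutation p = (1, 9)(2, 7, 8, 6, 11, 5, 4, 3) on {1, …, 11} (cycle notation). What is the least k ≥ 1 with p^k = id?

8

The disjoint cycles have lengths 8, 2, 1.
Since disjoint cycles commute, ord(p) = lcm(8, 2) = 8.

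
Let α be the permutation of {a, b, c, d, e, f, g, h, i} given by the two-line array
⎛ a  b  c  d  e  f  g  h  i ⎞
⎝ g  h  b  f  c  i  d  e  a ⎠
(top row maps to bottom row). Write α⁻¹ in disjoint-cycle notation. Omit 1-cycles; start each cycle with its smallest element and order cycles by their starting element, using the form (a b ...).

First write α in disjoint cycles: (a g d f i)(b h e c).
The inverse reverses every cycle; in canonical form, α⁻¹ = (a i f d g)(b c e h).

(a i f d g)(b c e h)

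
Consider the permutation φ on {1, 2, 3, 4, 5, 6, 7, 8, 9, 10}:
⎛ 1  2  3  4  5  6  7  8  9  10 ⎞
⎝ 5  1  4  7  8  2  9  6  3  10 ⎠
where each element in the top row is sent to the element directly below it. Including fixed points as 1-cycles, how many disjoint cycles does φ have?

The cycle decomposition is (1 5 8 6 2)(3 4 7 9)(10), which has 3 cycles (counting 1-cycles).

3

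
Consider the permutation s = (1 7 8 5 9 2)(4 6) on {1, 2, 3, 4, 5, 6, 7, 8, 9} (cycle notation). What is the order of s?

The disjoint cycles have lengths 6, 2, 1.
Since disjoint cycles commute, ord(s) = lcm(6, 2) = 6.

6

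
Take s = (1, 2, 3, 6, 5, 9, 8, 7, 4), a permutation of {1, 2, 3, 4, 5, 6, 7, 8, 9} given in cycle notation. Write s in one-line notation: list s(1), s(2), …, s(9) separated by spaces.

2 3 6 1 9 5 4 7 8

Image by image: 1→2, 2→3, 3→6, 4→1, 5→9, 6→5, 7→4, 8→7, 9→8.
Listing these in domain order gives 2 3 6 1 9 5 4 7 8.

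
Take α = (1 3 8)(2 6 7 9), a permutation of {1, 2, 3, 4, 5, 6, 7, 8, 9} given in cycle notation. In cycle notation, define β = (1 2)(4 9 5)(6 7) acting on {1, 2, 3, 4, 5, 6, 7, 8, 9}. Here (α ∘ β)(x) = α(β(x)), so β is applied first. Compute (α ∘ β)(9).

5

β(9) = 5, then α(5) = 5; composing gives (α ∘ β)(9) = 5.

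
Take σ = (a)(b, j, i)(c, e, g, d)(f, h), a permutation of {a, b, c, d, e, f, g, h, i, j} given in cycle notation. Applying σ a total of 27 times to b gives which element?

b

b lies in the 3-cycle (b, j, i).
Powers repeat with period 3 on this cycle, and 27 mod 3 = 0, so σ^27(b) = σ^0(b).
So σ^27(b) = b.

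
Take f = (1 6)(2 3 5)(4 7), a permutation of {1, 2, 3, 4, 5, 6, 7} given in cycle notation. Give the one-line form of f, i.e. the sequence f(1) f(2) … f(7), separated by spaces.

Each element maps to the next entry in its cycle (wrapping to the front): 1↦6, 2↦3, 3↦5, 4↦7, 5↦2, 6↦1, 7↦4.
So the one-line form is 6 3 5 7 2 1 4.

6 3 5 7 2 1 4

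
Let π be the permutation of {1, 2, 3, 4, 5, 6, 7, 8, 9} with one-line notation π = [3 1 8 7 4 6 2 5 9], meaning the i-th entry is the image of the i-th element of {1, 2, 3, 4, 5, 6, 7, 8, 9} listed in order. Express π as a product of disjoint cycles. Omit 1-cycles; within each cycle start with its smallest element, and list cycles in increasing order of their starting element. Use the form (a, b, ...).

(1, 3, 8, 5, 4, 7, 2)

From 1: 1 → 3 → 8 → 5 → 4 → 7 → 2 → 1, closing the cycle (1, 3, 8, 5, 4, 7, 2).
Continuing from each remaining unvisited element yields (1, 3, 8, 5, 4, 7, 2).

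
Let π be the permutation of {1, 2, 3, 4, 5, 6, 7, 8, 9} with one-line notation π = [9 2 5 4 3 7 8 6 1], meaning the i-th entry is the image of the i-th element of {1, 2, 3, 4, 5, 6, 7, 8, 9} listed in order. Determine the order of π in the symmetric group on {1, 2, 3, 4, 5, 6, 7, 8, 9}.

6

Decomposing into disjoint cycles gives cycle lengths 3, 2, 2, 1, 1.
The order of π is the least common multiple of its cycle lengths: lcm(3, 2, 2) = 6.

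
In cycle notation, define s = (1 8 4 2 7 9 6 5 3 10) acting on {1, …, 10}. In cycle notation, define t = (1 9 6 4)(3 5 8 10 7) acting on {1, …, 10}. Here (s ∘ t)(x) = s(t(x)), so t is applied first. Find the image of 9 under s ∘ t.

t(9) = 6, then s(6) = 5; composing gives (s ∘ t)(9) = 5.

5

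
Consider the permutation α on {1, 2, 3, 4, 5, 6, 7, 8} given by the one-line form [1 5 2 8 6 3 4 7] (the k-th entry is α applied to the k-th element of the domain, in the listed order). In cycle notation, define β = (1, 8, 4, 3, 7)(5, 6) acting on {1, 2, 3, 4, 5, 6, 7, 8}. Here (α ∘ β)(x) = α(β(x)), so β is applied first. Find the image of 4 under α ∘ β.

2

(α ∘ β)(4) = α(β(4)). β(4) = 3, then α(3) = 2. So (α ∘ β)(4) = 2.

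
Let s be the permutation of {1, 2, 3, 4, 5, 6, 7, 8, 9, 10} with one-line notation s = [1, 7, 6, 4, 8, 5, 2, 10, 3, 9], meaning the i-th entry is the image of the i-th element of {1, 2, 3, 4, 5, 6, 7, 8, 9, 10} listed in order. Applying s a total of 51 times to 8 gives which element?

Tracing 8 → 10 → … returns to 8 after 6 steps, so 8 lies in a 6-cycle (3, 6, 5, 8, 10, 9).
Since the cycle has length 6, s^51 acts on it the same as s^3 (51 mod 6 = 3).
Stepping 3 places around the cycle: 8 → 10 → 9 → 3.

3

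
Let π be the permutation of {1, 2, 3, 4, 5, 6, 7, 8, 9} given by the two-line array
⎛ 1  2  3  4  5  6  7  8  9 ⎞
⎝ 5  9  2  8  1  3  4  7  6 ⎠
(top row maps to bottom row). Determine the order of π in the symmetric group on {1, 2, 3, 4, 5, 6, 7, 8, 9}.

12

Writing π as disjoint cycles, the cycle lengths are 4, 3, 2.
Since disjoint cycles commute, ord(π) = lcm(4, 3, 2) = 12.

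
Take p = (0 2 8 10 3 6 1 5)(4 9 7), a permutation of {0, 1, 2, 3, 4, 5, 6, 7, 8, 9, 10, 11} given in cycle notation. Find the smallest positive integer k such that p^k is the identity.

The disjoint cycles have lengths 8, 3, 1.
The order is lcm(8, 3) = 24.

24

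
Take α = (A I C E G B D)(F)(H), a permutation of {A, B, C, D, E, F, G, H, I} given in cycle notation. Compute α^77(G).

G

G lies in the 7-cycle (A I C E G B D).
On a 7-cycle, α^7 is the identity, so α^77 = α^0 there (77 ≡ 0 mod 7).
So α^77(G) = G.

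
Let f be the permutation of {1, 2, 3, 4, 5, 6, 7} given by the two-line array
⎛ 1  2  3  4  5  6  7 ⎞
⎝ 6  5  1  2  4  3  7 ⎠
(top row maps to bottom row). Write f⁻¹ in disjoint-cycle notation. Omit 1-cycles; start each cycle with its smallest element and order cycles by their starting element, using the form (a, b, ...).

(1, 3, 6)(2, 4, 5)

The cycle decomposition of f is (1, 6, 3)(2, 5, 4).
The inverse reverses every cycle; in canonical form, f⁻¹ = (1, 3, 6)(2, 4, 5).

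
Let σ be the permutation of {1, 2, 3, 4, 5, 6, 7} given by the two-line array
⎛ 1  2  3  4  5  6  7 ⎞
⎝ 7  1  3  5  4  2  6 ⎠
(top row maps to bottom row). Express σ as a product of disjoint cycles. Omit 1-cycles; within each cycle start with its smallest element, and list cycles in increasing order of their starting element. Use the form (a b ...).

From 1: 1 → 7 → 6 → 2 → 1, closing the cycle (1 7 6 2).
Continuing from each remaining unvisited element yields (1 7 6 2)(4 5).

(1 7 6 2)(4 5)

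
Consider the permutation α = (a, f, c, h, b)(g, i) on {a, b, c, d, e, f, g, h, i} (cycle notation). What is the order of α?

10

The disjoint cycles have lengths 5, 2, 1, 1.
The order of α is the least common multiple of its cycle lengths: lcm(5, 2) = 10.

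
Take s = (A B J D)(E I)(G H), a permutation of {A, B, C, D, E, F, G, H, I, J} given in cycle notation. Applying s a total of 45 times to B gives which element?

B lies in the 4-cycle (A B J D).
Powers repeat with period 4 on this cycle, and 45 mod 4 = 1, so s^45(B) = s^1(B).
Advancing 1 step from B: B → J.

J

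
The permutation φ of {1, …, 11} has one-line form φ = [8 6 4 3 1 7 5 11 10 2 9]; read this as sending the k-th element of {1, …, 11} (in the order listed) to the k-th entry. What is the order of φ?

Decomposing into disjoint cycles gives cycle lengths 9, 2.
The order is lcm(9, 2) = 18.

18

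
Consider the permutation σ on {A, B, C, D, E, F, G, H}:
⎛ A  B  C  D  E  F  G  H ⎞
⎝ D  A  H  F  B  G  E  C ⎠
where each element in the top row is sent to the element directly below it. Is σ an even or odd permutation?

In disjoint-cycle form the cycle lengths are 6, 2.
A cycle of length ℓ contributes ℓ−1 transpositions, so σ is a product of 5 + 1 = 6 transpositions — even.

even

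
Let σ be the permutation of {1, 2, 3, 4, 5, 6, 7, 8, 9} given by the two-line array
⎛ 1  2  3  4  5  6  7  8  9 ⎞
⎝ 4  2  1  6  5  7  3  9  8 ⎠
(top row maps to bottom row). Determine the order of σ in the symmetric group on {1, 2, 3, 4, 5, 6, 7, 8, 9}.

10

Decomposing into disjoint cycles gives cycle lengths 5, 2, 1, 1.
The order of σ is the least common multiple of its cycle lengths: lcm(5, 2) = 10.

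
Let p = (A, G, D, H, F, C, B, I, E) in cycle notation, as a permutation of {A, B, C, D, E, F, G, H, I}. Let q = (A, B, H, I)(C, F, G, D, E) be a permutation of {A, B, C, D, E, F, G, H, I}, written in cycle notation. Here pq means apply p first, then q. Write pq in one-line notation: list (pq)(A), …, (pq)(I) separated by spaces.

D A H I B F E G C

(pq)(x) = q(p(x)). Computing each image: q(p(A)) = q(G) = D, q(p(B)) = q(I) = A, q(p(C)) = q(B) = H, q(p(D)) = q(H) = I, q(p(E)) = q(A) = B, q(p(F)) = q(C) = F, q(p(G)) = q(D) = E, q(p(H)) = q(F) = G, q(p(I)) = q(E) = C.
Hence pq = [D A H I B F E G C].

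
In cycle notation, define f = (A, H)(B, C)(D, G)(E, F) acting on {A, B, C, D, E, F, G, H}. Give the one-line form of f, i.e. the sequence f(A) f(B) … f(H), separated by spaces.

H C B G F E D A

Image by image: A→H, B→C, C→B, D→G, E→F, F→E, G→D, H→A.
So the one-line form is H C B G F E D A.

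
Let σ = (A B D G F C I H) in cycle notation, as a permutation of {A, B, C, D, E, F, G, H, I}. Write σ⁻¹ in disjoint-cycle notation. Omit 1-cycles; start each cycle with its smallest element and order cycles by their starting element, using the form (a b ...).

If σ sends a → b within a cycle, σ⁻¹ sends b → a; equivalently, reverse each cycle.
After reversing and putting each cycle's least element first, σ⁻¹ = (A H I C F G D B).

(A H I C F G D B)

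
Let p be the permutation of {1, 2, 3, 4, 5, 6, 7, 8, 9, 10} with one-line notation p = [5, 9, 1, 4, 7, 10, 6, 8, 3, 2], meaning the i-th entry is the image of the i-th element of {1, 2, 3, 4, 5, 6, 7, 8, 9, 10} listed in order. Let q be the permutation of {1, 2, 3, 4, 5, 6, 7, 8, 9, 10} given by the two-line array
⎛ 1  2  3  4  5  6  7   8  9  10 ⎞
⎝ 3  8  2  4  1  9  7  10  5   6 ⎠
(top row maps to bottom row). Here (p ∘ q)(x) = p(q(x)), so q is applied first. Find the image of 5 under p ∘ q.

5

q(5) = 1, then p(1) = 5; composing gives (p ∘ q)(5) = 5.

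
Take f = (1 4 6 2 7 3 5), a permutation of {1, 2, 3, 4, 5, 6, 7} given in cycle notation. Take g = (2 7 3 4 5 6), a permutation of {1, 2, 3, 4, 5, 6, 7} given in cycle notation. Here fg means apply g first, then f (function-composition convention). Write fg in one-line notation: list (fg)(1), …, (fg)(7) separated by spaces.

4 3 6 1 2 7 5

Chase each element through g then f: 1 → 1 → 4; 2 → 7 → 3; 3 → 4 → 6; 4 → 5 → 1; 5 → 6 → 2; 6 → 2 → 7; 7 → 3 → 5.
Collecting the images, fg = [4 3 6 1 2 7 5].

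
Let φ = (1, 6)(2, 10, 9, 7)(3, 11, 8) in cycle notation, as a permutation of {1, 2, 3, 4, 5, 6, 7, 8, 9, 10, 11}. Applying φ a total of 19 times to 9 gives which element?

9 lies in the 4-cycle (2, 10, 9, 7).
Powers repeat with period 4 on this cycle, and 19 mod 4 = 3, so φ^19(9) = φ^3(9).
Advancing 3 steps from 9: 9 → 7 → 2 → 10.

10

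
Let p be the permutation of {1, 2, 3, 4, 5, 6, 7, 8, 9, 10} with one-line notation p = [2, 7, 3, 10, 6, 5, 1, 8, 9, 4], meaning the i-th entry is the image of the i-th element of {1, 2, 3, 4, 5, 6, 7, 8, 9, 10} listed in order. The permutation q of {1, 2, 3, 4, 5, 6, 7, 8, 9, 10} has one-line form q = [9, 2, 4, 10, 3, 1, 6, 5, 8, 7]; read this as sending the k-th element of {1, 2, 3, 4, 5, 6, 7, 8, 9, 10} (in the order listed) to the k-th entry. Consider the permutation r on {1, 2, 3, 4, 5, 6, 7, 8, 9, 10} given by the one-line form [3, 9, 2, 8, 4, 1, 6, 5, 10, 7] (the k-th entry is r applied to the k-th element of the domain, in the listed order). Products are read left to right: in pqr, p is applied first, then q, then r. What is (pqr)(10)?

7

(pqr)(10) = r(q(p(10))). p(10) = 4, then q(4) = 10, then r(10) = 7, so the result is 7.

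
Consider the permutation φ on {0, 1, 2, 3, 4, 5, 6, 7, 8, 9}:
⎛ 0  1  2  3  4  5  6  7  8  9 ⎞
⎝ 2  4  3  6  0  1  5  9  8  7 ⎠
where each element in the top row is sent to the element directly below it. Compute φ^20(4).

Tracing 4 → 0 → … returns to 4 after 7 steps, so 4 lies in a 7-cycle (0, 2, 3, 6, 5, 1, 4).
Since the cycle has length 7, φ^20 acts on it the same as φ^6 (20 mod 7 = 6).
Advancing 6 steps from 4: 4 → 0 → 2 → 3 → 6 → 5 → 1.

1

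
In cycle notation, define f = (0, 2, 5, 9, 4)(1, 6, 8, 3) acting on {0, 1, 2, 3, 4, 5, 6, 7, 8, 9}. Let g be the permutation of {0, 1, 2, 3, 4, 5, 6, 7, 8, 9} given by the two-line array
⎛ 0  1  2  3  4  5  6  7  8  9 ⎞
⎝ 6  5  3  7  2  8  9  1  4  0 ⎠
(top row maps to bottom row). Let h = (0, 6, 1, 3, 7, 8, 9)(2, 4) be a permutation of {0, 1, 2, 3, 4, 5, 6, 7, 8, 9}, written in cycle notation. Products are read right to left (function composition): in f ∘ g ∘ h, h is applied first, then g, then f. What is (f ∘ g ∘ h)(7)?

0

Chase 7: h(7) = 8; g(8) = 4; f(4) = 0. Hence (f ∘ g ∘ h)(7) = 0.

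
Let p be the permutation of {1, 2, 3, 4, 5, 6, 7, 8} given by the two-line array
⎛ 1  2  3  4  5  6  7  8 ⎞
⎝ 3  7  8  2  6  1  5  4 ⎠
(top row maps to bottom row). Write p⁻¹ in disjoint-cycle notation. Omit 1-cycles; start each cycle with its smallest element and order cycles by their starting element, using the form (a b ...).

The cycle decomposition of p is (1 3 8 4 2 7 5 6).
The inverse reverses every cycle; in canonical form, p⁻¹ = (1 6 5 7 2 4 8 3).

(1 6 5 7 2 4 8 3)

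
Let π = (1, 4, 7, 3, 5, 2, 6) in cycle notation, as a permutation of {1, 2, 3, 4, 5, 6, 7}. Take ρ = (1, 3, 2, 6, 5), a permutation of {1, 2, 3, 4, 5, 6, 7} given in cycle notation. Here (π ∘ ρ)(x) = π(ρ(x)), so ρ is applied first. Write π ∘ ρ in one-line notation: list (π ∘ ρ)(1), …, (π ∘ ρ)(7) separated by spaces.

5 1 6 7 4 2 3

For each element, apply ρ then π: 1 → 3 → 5; 2 → 6 → 1; 3 → 2 → 6; 4 → 4 → 7; 5 → 1 → 4; 6 → 5 → 2; 7 → 7 → 3.
Collecting the images, π ∘ ρ = [5 1 6 7 4 2 3].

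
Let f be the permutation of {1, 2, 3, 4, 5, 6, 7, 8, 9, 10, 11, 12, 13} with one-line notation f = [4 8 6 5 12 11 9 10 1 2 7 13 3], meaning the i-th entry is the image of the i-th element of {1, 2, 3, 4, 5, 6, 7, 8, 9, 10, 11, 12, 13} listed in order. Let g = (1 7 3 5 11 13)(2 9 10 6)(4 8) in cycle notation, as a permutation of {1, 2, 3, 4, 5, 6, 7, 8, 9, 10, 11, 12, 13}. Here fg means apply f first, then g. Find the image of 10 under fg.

First apply f: f(10) = 2, then g(2) = 9. Thus (fg)(10) = 9.

9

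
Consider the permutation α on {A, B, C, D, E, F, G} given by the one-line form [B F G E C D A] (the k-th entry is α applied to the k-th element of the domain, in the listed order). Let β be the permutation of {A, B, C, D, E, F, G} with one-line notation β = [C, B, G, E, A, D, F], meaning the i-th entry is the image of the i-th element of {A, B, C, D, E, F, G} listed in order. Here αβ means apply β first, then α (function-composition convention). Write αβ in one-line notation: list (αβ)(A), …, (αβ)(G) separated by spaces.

G F A C B E D

(αβ)(x) = α(β(x)). Computing each image: α(β(A)) = α(C) = G, α(β(B)) = α(B) = F, α(β(C)) = α(G) = A, α(β(D)) = α(E) = C, α(β(E)) = α(A) = B, α(β(F)) = α(D) = E, α(β(G)) = α(F) = D.
Hence αβ = [G F A C B E D].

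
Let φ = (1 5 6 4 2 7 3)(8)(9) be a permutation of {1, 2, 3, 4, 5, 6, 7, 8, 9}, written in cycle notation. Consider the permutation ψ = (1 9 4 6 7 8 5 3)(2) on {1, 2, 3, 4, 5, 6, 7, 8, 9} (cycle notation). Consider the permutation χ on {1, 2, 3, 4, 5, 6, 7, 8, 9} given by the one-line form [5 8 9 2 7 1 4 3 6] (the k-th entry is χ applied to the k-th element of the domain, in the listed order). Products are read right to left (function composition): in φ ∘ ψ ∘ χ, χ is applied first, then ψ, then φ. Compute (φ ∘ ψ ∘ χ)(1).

1

Apply the permutations in order: χ(1) = 5, then ψ(5) = 3, then φ(3) = 1. So (φ ∘ ψ ∘ χ)(1) = 1.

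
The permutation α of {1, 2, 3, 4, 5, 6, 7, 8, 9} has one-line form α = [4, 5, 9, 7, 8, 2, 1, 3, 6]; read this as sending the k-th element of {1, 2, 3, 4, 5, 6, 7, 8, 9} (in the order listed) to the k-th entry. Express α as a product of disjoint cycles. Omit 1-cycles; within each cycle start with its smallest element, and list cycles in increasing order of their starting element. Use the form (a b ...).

Iterating α from 1 gives 1 → 4 → 7 → 1; that is the 3-cycle (1 4 7).
Repeating from the next unused element and collecting all non-trivial cycles gives (1 4 7)(2 5 8 3 9 6).

(1 4 7)(2 5 8 3 9 6)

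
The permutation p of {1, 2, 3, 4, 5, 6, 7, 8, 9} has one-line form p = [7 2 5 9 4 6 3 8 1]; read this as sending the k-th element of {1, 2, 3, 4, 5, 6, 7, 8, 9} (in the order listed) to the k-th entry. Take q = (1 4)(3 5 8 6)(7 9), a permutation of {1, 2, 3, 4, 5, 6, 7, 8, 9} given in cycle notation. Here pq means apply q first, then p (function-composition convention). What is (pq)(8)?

6

First apply q: q(8) = 6, then p(6) = 6. Thus (pq)(8) = 6.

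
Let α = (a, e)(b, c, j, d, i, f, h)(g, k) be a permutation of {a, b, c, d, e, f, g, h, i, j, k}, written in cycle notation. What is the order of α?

The cycle type of α is (7, 2, 2).
The order is lcm(7, 2, 2) = 14.

14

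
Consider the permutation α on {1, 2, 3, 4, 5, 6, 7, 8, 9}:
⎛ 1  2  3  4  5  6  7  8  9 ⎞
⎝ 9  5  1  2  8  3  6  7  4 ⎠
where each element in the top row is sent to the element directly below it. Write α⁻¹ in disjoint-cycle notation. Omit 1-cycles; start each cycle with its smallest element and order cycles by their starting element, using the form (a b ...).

(1 3 6 7 8 5 2 4 9)

The cycle decomposition of α is (1 9 4 2 5 8 7 6 3).
The inverse reverses every cycle; in canonical form, α⁻¹ = (1 3 6 7 8 5 2 4 9).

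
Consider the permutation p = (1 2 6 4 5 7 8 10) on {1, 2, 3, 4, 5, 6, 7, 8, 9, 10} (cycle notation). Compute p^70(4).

4 lies in the 8-cycle (1 2 6 4 5 7 8 10).
On an 8-cycle, p^8 is the identity, so p^70 = p^6 there (70 ≡ 6 mod 8).
Advancing 6 steps from 4: 4 → 5 → 7 → 8 → 10 → 1 → 2.

2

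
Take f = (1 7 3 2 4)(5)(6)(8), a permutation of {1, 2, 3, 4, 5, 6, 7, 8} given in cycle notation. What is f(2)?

4

2 appears in (1 7 3 2 4); the next entry (wrapping around) is 4.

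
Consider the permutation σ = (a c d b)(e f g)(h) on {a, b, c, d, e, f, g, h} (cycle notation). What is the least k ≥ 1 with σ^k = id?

12

The disjoint cycles have lengths 4, 3, 1.
Since disjoint cycles commute, ord(σ) = lcm(4, 3) = 12.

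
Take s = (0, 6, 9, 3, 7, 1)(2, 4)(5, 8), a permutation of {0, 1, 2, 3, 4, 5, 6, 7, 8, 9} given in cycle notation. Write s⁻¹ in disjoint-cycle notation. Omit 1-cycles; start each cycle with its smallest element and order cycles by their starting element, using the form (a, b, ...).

The inverse reverses each cycle.
Reversing each cycle of s and rotating so the smallest element leads gives (0, 1, 7, 3, 9, 6)(2, 4)(5, 8).

(0, 1, 7, 3, 9, 6)(2, 4)(5, 8)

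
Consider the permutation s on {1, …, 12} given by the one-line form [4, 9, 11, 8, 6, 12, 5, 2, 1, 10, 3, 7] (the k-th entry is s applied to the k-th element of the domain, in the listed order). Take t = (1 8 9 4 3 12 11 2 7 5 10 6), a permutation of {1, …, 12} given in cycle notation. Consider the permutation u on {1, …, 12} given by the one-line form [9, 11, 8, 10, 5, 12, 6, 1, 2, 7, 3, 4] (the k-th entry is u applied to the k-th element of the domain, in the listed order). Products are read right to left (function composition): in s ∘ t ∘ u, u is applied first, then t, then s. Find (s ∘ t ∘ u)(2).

(s ∘ t ∘ u)(2) = s(t(u(2))). u(2) = 11, then t(11) = 2, then s(2) = 9, so the result is 9.

9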